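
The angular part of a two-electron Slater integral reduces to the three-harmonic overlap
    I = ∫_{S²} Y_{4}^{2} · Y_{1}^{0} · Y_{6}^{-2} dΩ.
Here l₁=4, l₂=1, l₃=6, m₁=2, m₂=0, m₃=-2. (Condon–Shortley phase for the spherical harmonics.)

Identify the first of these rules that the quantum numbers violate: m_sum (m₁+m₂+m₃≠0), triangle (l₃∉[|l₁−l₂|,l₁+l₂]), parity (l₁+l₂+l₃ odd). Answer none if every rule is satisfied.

triangle

m₁+m₂+m₃ = 2 + 0 − 2 = 0  ✓
triangle: |4−1|=3 ≤ l₃=6 ≤ 4+1=5  ✗
parity: l₁+l₂+l₃ = 11 is odd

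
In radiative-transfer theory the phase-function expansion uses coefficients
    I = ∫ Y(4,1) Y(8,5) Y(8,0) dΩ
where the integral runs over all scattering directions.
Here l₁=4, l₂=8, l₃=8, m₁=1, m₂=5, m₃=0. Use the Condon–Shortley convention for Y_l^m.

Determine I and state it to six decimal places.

0.000000

Σmᵢ = 6 ≠ 0, so the φ-integral vanishes; I = 0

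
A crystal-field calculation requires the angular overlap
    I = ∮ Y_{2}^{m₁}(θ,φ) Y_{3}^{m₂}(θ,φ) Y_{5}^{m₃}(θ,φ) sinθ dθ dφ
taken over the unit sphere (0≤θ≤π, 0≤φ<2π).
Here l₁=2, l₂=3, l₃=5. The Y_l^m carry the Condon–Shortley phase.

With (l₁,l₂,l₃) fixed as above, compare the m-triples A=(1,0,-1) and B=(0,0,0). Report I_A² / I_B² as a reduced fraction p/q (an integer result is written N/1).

4/5

Shared (l₁,l₂,l₃)=(2,3,5): N and (l;000)² cancel in I_A²/I_B².
A: Δ = 0!·4!·6!/11! = 1/2310; Racah Σ t=0..0: t=0:+1/216 = 1/216; ⇒ 3j(2 3 5; 1 0 -1)² = 8/231, sgn +1
B: Δ = 0!·4!·6!/11! = 1/2310; Racah Σ t=0..0: t=0:+1/144 = 1/144; ⇒ 3j(2 3 5; 0 0 0)² = 10/231, sgn -1
I_A²/I_B² = (8/231)/(10/231) = 4/5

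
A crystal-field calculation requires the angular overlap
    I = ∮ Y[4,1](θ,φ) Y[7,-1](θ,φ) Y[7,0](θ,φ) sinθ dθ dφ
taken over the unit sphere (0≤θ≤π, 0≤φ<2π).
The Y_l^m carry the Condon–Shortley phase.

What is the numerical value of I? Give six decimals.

-0.037251

Rules hold: Σm=0, L=18 even, 3≤7≤11.
N = 9·15·15 = 2025
Δ = 4!·4!·10!/19! = 1/58198140
Racah Σ t=0..4: t=0:+1/17418240 t=1:−1/622080 t=2:+1/230400 t=3:−1/622080 t=4:+1/17418240 = 1/806400
⇒ 3j(4 7 7; 0 0 0)² = 2268/230945, sgn -1
Racah Σ t=0..3: t=0:+1/2488320 t=1:−1/345600 t=2:+1/414720 t=3:−1/4354560 = -1/3225600
⇒ 3j(4 7 7; 1 -1 0)² = 81/92378, sgn +1
4πI² = N·(3j₀)²·(3jₘ)² = 37200870/2133423721
I = -1·√(0.0174372/4π) = -0.03725058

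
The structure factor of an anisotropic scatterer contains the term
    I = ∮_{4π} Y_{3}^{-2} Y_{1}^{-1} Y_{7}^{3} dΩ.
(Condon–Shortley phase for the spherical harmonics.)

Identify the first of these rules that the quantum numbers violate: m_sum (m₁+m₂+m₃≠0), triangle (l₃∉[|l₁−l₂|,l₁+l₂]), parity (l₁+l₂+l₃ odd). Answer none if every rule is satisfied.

triangle

Σmᵢ = 0  ✓
l₃∈[|l₁−l₂|,l₁+l₂]=[2,4], have l₃=7  ✗
Σlᵢ = 11 ⇒ odd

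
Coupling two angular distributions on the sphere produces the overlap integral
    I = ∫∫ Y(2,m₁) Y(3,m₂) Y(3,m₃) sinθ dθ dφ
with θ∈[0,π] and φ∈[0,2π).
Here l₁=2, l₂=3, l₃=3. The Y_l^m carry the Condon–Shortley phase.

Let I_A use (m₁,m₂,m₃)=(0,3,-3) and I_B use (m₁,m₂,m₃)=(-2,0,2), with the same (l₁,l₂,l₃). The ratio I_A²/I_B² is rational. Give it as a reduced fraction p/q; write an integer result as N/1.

5/4

Shared (l₁,l₂,l₃)=(2,3,3): N and (l;000)² cancel in I_A²/I_B².
A: Δ = 2!·2!·4!/9! = 1/3780; Racah Σ t=2..2: t=2:+1/96 = 1/96; ⇒ 3j(2 3 3; 0 3 -3)² = 5/84, sgn +1
B: Δ = 2!·2!·4!/9! = 1/3780; Racah Σ t=2..2: t=2:+1/24 = 1/24; ⇒ 3j(2 3 3; -2 0 2)² = 1/21, sgn -1
I_A²/I_B² = (5/84)/(1/21) = 5/4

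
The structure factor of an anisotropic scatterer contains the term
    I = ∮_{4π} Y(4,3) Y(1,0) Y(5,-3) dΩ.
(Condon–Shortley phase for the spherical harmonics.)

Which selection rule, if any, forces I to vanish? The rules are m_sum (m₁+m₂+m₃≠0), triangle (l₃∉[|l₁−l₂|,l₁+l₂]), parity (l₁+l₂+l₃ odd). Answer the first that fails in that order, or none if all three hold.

azimuthal sum: 3 + 0 − 3 = 0  ✓
3 ≤ 5 ≤ 5 (triangle on l)  ✓
L = 4 + 1 + 5 = 10 (even)  ✓

none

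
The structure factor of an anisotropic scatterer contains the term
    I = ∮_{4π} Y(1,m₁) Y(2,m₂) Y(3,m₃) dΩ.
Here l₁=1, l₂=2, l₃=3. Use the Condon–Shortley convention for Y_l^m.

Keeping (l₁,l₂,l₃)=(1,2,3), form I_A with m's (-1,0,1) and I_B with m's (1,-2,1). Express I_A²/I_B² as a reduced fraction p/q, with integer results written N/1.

Same 1,2,3: normalisation and zero-m 3j drop out of the ratio.
A: Δ: 0! 2! 4! / 7! → 1/105; sum: t=0:+1/8 = 1/8; 3j²(1 2 3; -1 0 1) = Δ·Π!·Σ² = 2/35  (sign +1)
B: Δ: 0! 2! 4! / 7! → 1/105; sum: t=0:+1/48 = 1/48; 3j²(1 2 3; 1 -2 1) = Δ·Π!·Σ² = 1/105  (sign +1)
I_A²/I_B² = (2/35)/(1/105) = 6/1

6/1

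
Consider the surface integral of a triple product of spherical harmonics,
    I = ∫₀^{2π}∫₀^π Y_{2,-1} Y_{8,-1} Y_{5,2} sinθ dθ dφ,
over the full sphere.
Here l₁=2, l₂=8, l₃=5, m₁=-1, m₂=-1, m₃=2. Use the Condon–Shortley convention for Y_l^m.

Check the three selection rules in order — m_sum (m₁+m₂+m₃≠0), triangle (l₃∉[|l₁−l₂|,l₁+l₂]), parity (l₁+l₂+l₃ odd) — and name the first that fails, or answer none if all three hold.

triangle

azimuthal sum: -1 − 1 + 2 = 0  ✓
6 ≤ 5 ≤ 10 (triangle on l)  ✗
L = 2 + 8 + 5 = 15 (odd)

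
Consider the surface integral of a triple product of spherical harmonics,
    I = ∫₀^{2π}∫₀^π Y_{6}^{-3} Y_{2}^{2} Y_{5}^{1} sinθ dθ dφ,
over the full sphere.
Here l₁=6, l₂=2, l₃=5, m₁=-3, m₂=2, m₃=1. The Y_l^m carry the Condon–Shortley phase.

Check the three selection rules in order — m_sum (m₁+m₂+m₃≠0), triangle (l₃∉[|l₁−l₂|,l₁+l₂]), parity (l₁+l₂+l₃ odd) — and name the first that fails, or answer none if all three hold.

azimuthal sum: -3 + 2 + 1 = 0  ✓
4 ≤ 5 ≤ 8 (triangle on l)  ✓
L = 6 + 2 + 5 = 13 (odd)  ✗

parity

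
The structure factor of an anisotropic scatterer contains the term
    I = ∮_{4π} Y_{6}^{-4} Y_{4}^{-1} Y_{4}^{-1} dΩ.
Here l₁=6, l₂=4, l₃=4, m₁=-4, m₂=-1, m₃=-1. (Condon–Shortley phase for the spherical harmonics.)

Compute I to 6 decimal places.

0.000000

-4 − 1 − 1 = -6 ≠ 0: azimuthal integral kills it; I = 0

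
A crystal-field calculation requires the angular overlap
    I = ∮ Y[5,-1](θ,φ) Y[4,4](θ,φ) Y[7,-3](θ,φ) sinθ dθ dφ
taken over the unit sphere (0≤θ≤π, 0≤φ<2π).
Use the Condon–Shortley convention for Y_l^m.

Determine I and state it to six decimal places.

0.147559

m-sum 0 ✓  L=16 even ✓  1≤7≤9 ✓
Π(2lᵢ+1) = 11×9×15 = 1485
triangle coeff Δ(5,4,7) = 1/6126120
Σ_t [0,2]: t=0:+1/69120 t=1:−1/20736 t=2:+1/69120 = -1/51840
(3j)²=280/21879 [(5 4 7; 0 0 0)], sign=+1
Σ_t [2,2]: t=2:+1/829440 = 1/829440
(3j)²=35/2431 [(5 4 7; -1 4 -3)], sign=+1
⇒ 4πI² = 147000/537251
I = (+1)√(147000/537251/(4π)) = 0.14755880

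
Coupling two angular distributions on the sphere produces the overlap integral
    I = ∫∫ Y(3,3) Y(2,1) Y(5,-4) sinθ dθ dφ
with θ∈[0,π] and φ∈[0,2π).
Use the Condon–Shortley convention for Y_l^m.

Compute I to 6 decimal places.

0.219610

m-sum 0 ✓  L=10 even ✓  1≤5≤5 ✓
Π(2lᵢ+1) = 7×5×11 = 385
triangle coeff Δ(3,2,5) = 1/2310
Σ_t [0,0]: t=0:+1/144 = 1/144
(3j)²=10/231 [(3 2 5; 0 0 0)], sign=-1
Σ_t [0,0]: t=0:+1/4320 = 1/4320
(3j)²=2/55 [(3 2 5; 3 1 -4)], sign=-1
⇒ 4πI² = 20/33
I = (+1)√(20/33/(4π)) = 0.21961050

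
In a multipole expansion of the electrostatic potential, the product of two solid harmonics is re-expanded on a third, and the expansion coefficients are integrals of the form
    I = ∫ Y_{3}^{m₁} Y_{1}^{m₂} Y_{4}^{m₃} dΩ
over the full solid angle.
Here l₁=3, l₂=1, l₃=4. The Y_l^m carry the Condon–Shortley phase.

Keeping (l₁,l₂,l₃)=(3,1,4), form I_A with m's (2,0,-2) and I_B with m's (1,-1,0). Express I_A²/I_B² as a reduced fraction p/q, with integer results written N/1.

l's match ⇒ only the (l;m) 3-j factors differ between A and B.
A: triangle coeff Δ(3,1,4) = 1/252; Σ_t [0,0]: t=0:+1/120 = 1/120; (3j)²=1/21 [(3 1 4; 2 0 -2)], sign=+1
B: triangle coeff Δ(3,1,4) = 1/252; Σ_t [0,0]: t=0:+1/96 = 1/96; (3j)²=1/42 [(3 1 4; 1 -1 0)], sign=+1
I_A²/I_B² = (1/21)/(1/42) = 2/1

2/1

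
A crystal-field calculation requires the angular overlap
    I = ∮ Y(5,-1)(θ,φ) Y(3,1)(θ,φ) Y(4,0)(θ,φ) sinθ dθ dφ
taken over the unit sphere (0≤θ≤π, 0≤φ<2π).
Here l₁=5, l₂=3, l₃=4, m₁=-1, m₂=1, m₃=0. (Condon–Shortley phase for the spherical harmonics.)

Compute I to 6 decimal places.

Rules hold: Σm=0, L=12 even, 2≤4≤8.
N = 11·7·9 = 693
Δ = 4!·6!·2!/13! = 1/180180
Racah Σ t=1..3: t=1:−1/576 t=2:+1/144 t=3:−1/576 = 1/288
⇒ 3j(5 3 4; 0 0 0)² = 20/1001, sgn +1
Racah Σ t=2..4: t=2:+1/384 t=3:−1/216 t=4:+1/2304 = -11/6912
⇒ 3j(5 3 4; -1 1 0)² = 11/1638, sgn -1
4πI² = N·(3j₀)²·(3jₘ)² = 110/1183
I = -1·√(0.0929839/4π) = -0.08601992

-0.086020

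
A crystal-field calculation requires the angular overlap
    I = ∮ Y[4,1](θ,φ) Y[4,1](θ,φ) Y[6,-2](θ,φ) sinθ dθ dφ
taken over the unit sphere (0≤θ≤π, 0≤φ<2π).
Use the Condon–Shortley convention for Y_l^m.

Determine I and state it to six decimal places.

0.145766

Rules hold: Σm=0, L=14 even, 0≤6≤8.
N = 9·9·13 = 1053
Δ = 2!·6!·6!/15! = 1/1261260
Racah Σ t=0..2: t=0:+1/4608 t=1:−1/1296 t=2:+1/4608 = -7/20736
⇒ 3j(4 4 6; 0 0 0)² = 20/1287, sgn -1
Racah Σ t=0..2: t=0:+1/8640 t=1:−1/2304 t=2:+1/8640 = -7/34560
⇒ 3j(4 4 6; 1 1 -2)² = 7/429, sgn -1
4πI² = N·(3j₀)²·(3jₘ)² = 420/1573
I = +1·√(0.267006/4π) = 0.14576570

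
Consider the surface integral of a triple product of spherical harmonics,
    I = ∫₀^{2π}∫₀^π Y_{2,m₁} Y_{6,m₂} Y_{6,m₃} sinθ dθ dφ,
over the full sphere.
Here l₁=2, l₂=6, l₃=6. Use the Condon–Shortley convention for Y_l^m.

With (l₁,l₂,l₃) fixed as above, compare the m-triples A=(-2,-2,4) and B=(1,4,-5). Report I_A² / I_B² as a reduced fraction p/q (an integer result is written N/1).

20/33

l's match ⇒ only the (l;m) 3-j factors differ between A and B.
A: triangle coeff Δ(2,6,6) = 1/90090; Σ_t [2,2]: t=2:+1/322560 = 1/322560; (3j)²=18/1001 [(2 6 6; -2 -2 4)], sign=+1
B: triangle coeff Δ(2,6,6) = 1/90090; Σ_t [0,1]: t=0:+1/7257600 t=1:−1/725760 = -1/806400; (3j)²=27/910 [(2 6 6; 1 4 -5)], sign=+1
I_A²/I_B² = (18/1001)/(27/910) = 20/33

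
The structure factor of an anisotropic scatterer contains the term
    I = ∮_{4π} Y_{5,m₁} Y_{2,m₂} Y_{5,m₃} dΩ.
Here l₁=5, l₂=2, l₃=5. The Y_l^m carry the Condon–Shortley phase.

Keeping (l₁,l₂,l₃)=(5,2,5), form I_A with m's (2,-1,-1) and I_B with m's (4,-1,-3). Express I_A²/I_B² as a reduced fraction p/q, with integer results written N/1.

2/7

Same 5,2,5: normalisation and zero-m 3j drop out of the ratio.
A: Δ: 2! 8! 2! / 13! → 1/38610; sum: t=0:+1/1440 t=1:−1/2880 = 1/2880; 3j²(5 2 5; 2 -1 -1) = Δ·Π!·Σ² = 7/715  (sign +1)
B: Δ: 2! 8! 2! / 13! → 1/38610; sum: t=0:+1/10080 t=1:−1/80640 = 1/11520; 3j²(5 2 5; 4 -1 -3) = Δ·Π!·Σ² = 49/1430  (sign +1)
I_A²/I_B² = (7/715)/(49/1430) = 2/7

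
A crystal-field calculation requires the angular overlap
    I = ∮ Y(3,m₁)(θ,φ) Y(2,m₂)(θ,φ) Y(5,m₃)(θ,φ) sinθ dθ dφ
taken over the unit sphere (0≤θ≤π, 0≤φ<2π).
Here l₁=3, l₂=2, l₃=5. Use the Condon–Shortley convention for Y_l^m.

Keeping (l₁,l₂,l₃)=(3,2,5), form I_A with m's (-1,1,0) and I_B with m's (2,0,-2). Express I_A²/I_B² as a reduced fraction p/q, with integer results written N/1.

Shared (l₁,l₂,l₃)=(3,2,5): N and (l;000)² cancel in I_A²/I_B².
A: Δ = 0!·6!·4!/11! = 1/2310; Racah Σ t=0..0: t=0:+1/288 = 1/288; ⇒ 3j(3 2 5; -1 1 0)² = 5/231, sgn -1
B: Δ = 0!·6!·4!/11! = 1/2310; Racah Σ t=0..0: t=0:+1/480 = 1/480; ⇒ 3j(3 2 5; 2 0 -2)² = 3/110, sgn -1
I_A²/I_B² = (5/231)/(3/110) = 50/63

50/63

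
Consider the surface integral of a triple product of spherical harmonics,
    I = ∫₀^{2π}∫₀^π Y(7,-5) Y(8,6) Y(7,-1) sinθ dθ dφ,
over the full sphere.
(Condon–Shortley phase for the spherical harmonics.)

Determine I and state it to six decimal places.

Rules hold: Σm=0, L=22 even, 1≤7≤15.
N = 15·17·15 = 3825
Δ = 8!·6!·8!/23! = 1/22086194130
Racah Σ t=1..7: t=1:−1/18289152000 t=2:+1/248832000 t=3:−1/24883200 t=4:+1/11943936 t=5:−1/24883200 t=6:+1/248832000 t=7:−1/18289152000 = 11/975421440
⇒ 3j(7 8 7; 0 0 0)² = 1750/289731, sgn -1
Racah Σ t=6..8: t=6:+1/41803776000 t=7:−1/3048192000 t=8:+1/2786918400 = 1/18289152000
⇒ 3j(7 8 7; -5 6 -1)² = 512/780045, sgn +1
4πI² = N·(3j₀)²·(3jₘ)² = 640000/42204149
I = -1·√(0.0151644/4π) = -0.03473821

-0.034738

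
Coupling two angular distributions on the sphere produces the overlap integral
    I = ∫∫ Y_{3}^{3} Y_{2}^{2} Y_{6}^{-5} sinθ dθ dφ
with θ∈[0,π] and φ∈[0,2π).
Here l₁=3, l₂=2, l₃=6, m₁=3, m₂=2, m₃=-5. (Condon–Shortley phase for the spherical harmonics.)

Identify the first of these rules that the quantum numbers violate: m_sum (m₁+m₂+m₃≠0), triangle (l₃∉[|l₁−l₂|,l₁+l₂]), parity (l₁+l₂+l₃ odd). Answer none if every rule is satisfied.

triangle

azimuthal sum: 3 + 2 − 5 = 0  ✓
1 ≤ 6 ≤ 5 (triangle on l)  ✗
L = 3 + 2 + 6 = 11 (odd)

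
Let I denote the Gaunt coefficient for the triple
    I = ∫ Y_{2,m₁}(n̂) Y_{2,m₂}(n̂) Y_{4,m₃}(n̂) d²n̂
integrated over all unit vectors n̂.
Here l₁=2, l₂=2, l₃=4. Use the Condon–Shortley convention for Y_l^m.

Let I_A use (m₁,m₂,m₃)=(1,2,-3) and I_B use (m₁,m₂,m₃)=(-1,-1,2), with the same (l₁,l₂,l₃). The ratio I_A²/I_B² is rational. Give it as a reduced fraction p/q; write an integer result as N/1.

Same 2,2,4: normalisation and zero-m 3j drop out of the ratio.
A: Δ: 0! 4! 4! / 9! → 1/630; sum: t=0:+1/144 = 1/144; 3j²(2 2 4; 1 2 -3) = Δ·Π!·Σ² = 1/18  (sign -1)
B: Δ: 0! 4! 4! / 9! → 1/630; sum: t=0:+1/36 = 1/36; 3j²(2 2 4; -1 -1 2) = Δ·Π!·Σ² = 4/63  (sign +1)
I_A²/I_B² = (1/18)/(4/63) = 7/8

7/8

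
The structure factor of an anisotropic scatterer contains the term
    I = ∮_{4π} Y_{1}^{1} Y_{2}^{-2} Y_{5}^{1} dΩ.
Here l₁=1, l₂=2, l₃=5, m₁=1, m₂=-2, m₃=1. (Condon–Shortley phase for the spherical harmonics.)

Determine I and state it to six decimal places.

0.000000

triangle: need 1≤l₃≤3, have 5; I=0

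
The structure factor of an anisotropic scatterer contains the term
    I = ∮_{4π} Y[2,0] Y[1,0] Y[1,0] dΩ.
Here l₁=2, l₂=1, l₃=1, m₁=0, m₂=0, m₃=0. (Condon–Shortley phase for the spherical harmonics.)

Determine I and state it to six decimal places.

m-sum 0 ✓  L=4 even ✓  1≤1≤3 ✓
Π(2lᵢ+1) = 5×3×3 = 45
triangle coeff Δ(2,1,1) = 1/30
Σ_t [1,1]: t=1:−1/1 = -1/1
(3j)²=2/15 [(2 1 1; 0 0 0)], sign=+1
(m-triple is (0,0,0) — same symbol as above.)
⇒ 4πI² = 4/5
I = (+1)√(4/5/(4π)) = 0.25231325

0.252313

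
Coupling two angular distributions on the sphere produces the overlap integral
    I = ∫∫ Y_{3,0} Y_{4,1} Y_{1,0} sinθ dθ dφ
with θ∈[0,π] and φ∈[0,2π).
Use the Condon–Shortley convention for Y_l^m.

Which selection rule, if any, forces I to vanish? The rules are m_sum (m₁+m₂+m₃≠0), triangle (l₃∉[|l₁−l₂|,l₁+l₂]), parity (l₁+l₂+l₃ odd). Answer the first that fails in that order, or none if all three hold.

m_sum

azimuthal sum: 0 + 1 + 0 = 1  ✗
1 ≤ 1 ≤ 7 (triangle on l)
L = 3 + 4 + 1 = 8 (even)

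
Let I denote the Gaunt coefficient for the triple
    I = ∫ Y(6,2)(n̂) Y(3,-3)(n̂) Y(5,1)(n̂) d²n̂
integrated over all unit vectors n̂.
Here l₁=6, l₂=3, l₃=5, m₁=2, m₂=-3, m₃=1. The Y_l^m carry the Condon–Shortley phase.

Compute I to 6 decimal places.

-0.174062

Checks pass: Σm=0; 14 even; l₃=5∈[3,9].
(2·6+1)(2·3+1)(2·5+1) = 1001
Δ: 4! 8! 2! / 15! → 1/675675
sum: t=1:−1/8640 t=2:+1/2304 t=3:−1/8640 = 7/34560
3j²(6 3 5; 0 0 0) = Δ·Π!·Σ² = 7/429  (sign -1)
sum: t=0:+1/27648 = 1/27648
3j²(6 3 5; 2 -3 1) = Δ·Π!·Σ² = 10/429  (sign +1)
combine: 4πI² = 1001·7/429·10/429 = 490/1287
take √, sign -1: I = -0.17406195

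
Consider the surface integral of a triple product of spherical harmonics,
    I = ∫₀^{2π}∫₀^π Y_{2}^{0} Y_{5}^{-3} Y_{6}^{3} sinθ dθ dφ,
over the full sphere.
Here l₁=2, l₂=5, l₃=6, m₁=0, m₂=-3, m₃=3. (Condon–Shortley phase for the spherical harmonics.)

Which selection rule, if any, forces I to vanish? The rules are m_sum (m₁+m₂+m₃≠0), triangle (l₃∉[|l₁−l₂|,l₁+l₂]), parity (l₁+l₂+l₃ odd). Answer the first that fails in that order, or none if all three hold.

parity

Σmᵢ = 0  ✓
l₃∈[|l₁−l₂|,l₁+l₂]=[3,7], have l₃=6  ✓
Σlᵢ = 13 ⇒ odd  ✗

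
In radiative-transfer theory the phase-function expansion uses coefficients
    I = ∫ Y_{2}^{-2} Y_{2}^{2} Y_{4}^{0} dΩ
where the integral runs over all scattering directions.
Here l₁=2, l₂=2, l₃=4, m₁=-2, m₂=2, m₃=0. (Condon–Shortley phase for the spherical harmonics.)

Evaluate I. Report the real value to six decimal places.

0.040299

m-sum 0 ✓  L=8 even ✓  0≤4≤4 ✓
Π(2lᵢ+1) = 5×5×9 = 225
triangle coeff Δ(2,2,4) = 1/630
Σ_t [0,0]: t=0:+1/16 = 1/16
(3j)²=2/35 [(2 2 4; 0 0 0)], sign=+1
Σ_t [0,0]: t=0:+1/576 = 1/576
(3j)²=1/630 [(2 2 4; -2 2 0)], sign=+1
⇒ 4πI² = 1/49
I = (+1)√(1/49/(4π)) = 0.04029926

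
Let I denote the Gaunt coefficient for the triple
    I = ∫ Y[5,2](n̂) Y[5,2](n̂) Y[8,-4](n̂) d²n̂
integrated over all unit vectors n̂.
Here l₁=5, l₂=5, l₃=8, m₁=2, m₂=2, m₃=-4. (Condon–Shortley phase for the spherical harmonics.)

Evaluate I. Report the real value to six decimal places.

Checks pass: Σm=0; 18 even; l₃=8∈[0,10].
(2·5+1)(2·5+1)(2·8+1) = 2057
Δ: 2! 8! 8! / 19! → 1/37413090
sum: t=0:+1/1036800 t=1:−1/331776 t=2:+1/1036800 = -1/921600
3j²(5 5 8; 0 0 0) = Δ·Π!·Σ² = 490/46189  (sign -1)
sum: t=0:+1/7257600 t=1:−1/2073600 t=2:+1/7257600 = -1/4838400
3j²(5 5 8; 2 2 -4) = Δ·Π!·Σ² = 252/20995  (sign -1)
combine: 4πI² = 2057·490/46189·252/20995 = 271656/1037153
take √, sign +1: I = 0.14437211

0.144372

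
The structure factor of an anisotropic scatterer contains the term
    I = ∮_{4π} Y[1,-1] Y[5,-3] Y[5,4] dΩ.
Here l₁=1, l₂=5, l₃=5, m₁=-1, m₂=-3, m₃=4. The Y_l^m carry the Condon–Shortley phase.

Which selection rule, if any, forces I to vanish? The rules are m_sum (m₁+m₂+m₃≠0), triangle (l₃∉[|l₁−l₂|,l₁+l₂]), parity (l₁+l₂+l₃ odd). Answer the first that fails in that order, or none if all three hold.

parity

m₁+m₂+m₃ = -1 − 3 + 4 = 0  ✓
triangle: |1−5|=4 ≤ l₃=5 ≤ 1+5=6  ✓
parity: l₁+l₂+l₃ = 11 is odd  ✗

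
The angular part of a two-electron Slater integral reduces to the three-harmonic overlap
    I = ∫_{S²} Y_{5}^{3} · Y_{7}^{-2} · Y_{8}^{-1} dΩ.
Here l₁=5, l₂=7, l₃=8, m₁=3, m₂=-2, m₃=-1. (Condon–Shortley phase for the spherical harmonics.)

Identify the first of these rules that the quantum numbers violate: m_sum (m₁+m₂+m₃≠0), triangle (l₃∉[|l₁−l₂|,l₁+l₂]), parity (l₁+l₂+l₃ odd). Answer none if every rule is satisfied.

azimuthal sum: 3 − 2 − 1 = 0  ✓
2 ≤ 8 ≤ 12 (triangle on l)  ✓
L = 5 + 7 + 8 = 20 (even)  ✓

none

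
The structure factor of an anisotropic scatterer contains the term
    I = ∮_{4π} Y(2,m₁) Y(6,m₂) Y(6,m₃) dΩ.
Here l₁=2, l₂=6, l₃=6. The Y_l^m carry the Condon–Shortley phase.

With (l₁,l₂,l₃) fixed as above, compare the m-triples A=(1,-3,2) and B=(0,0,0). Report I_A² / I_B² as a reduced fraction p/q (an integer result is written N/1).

75/98

Shared (l₁,l₂,l₃)=(2,6,6): N and (l;000)² cancel in I_A²/I_B².
A: Δ = 2!·2!·10!/15! = 1/90090; Racah Σ t=0..1: t=0:+1/60480 t=1:−1/161280 = 1/96768; ⇒ 3j(2 6 6; 1 -3 2)² = 15/1001, sgn +1
B: Δ = 2!·2!·10!/15! = 1/90090; Racah Σ t=0..2: t=0:+1/69120 t=1:−1/14400 t=2:+1/69120 = -7/172800; ⇒ 3j(2 6 6; 0 0 0)² = 14/715, sgn -1
I_A²/I_B² = (15/1001)/(14/715) = 75/98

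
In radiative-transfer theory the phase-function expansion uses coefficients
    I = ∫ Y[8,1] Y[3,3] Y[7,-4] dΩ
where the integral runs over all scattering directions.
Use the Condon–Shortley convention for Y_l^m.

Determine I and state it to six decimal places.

m-sum 0 ✓  L=18 even ✓  5≤7≤11 ✓
Π(2lᵢ+1) = 17×7×15 = 1785
triangle coeff Δ(8,3,7) = 1/5290740
Σ_t [1,3]: t=1:−1/7257600 t=2:+1/2073600 t=3:−1/7257600 = 1/4838400
(3j)²=252/20995 [(8 3 7; 0 0 0)], sign=-1
Σ_t [4,4]: t=4:+1/104509440 = 1/104509440
(3j)²=275/50388 [(8 3 7; 1 3 -4)], sign=-1
⇒ 4πI² = 121275/1037153
I = (+1)√(121275/1037153/(4π)) = 0.09646267

0.096463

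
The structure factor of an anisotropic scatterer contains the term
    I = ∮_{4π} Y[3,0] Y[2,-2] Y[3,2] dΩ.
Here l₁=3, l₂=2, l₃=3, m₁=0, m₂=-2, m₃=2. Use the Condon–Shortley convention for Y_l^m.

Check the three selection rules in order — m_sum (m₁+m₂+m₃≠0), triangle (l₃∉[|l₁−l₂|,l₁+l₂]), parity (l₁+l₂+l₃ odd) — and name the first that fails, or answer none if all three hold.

none

azimuthal sum: 0 − 2 + 2 = 0  ✓
1 ≤ 3 ≤ 5 (triangle on l)  ✓
L = 3 + 2 + 3 = 8 (even)  ✓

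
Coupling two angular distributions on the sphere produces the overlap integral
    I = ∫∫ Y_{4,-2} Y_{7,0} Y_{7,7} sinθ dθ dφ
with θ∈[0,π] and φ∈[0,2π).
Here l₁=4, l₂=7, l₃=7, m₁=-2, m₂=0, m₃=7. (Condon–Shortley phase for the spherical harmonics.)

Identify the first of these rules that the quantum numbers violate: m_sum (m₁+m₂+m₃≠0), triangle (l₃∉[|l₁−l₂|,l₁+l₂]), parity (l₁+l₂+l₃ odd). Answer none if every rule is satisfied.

m_sum

m₁+m₂+m₃ = -2 + 0 + 7 = 5  ✗
triangle: |4−7|=3 ≤ l₃=7 ≤ 4+7=11
parity: l₁+l₂+l₃ = 18 is even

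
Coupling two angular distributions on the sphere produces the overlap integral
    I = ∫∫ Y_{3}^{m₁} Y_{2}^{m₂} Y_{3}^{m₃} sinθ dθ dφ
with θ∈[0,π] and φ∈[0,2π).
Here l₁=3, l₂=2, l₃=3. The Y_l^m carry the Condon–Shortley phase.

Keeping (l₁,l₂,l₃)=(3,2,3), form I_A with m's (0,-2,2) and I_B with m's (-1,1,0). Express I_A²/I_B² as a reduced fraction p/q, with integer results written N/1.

l's match ⇒ only the (l;m) 3-j factors differ between A and B.
A: triangle coeff Δ(3,2,3) = 1/3780; Σ_t [0,0]: t=0:+1/24 = 1/24; (3j)²=1/21 [(3 2 3; 0 -2 2)], sign=-1
B: triangle coeff Δ(3,2,3) = 1/3780; Σ_t [1,2]: t=1:−1/12 t=2:+1/8 = 1/24; (3j)²=1/210 [(3 2 3; -1 1 0)], sign=-1
I_A²/I_B² = (1/21)/(1/210) = 10/1

10/1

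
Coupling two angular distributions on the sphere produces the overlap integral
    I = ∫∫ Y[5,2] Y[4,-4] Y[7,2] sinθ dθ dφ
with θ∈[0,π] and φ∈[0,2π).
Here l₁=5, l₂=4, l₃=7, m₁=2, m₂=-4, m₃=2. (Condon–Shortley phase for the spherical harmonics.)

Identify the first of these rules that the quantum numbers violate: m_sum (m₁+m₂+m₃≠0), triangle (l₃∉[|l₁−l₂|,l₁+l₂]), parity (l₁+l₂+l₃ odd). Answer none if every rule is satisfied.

m₁+m₂+m₃ = 2 − 4 + 2 = 0  ✓
triangle: |5−4|=1 ≤ l₃=7 ≤ 5+4=9  ✓
parity: l₁+l₂+l₃ = 16 is even  ✓

none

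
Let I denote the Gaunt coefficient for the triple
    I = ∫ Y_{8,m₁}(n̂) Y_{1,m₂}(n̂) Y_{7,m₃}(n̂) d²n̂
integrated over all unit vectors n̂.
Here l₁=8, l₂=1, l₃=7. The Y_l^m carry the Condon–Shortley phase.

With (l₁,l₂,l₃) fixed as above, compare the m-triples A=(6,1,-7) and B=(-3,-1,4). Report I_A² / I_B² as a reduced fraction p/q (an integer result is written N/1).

1/10

Same 8,1,7: normalisation and zero-m 3j drop out of the ratio.
A: Δ: 2! 14! 0! / 17! → 1/2040; sum: t=2:+1/174356582400 = 1/174356582400; 3j²(8 1 7; 6 1 -7) = Δ·Π!·Σ² = 1/2040  (sign +1)
B: Δ: 2! 14! 0! / 17! → 1/2040; sum: t=0:+1/479001600 = 1/479001600; 3j²(8 1 7; -3 -1 4) = Δ·Π!·Σ² = 1/204  (sign -1)
I_A²/I_B² = (1/2040)/(1/204) = 1/10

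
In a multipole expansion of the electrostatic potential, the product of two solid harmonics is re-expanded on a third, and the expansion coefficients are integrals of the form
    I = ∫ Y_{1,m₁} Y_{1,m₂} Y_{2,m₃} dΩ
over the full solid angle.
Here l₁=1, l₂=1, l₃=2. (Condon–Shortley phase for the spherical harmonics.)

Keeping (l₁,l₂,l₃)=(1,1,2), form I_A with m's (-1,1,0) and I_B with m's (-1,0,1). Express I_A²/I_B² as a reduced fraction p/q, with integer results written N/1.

1/3

l's match ⇒ only the (l;m) 3-j factors differ between A and B.
A: triangle coeff Δ(1,1,2) = 1/30; Σ_t [0,0]: t=0:+1/4 = 1/4; (3j)²=1/30 [(1 1 2; -1 1 0)], sign=+1
B: triangle coeff Δ(1,1,2) = 1/30; Σ_t [0,0]: t=0:+1/2 = 1/2; (3j)²=1/10 [(1 1 2; -1 0 1)], sign=-1
I_A²/I_B² = (1/30)/(1/10) = 1/3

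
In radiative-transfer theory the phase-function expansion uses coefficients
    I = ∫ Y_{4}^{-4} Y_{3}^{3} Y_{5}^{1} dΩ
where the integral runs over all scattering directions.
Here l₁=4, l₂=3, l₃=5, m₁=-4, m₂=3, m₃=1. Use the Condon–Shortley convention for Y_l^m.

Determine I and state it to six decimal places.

Checks pass: Σm=0; 12 even; l₃=5∈[1,7].
(2·4+1)(2·3+1)(2·5+1) = 693
Δ: 2! 6! 4! / 13! → 1/180180
sum: t=0:+1/576 t=1:−1/144 t=2:+1/576 = -1/288
3j²(4 3 5; 0 0 0) = Δ·Π!·Σ² = 20/1001  (sign +1)
sum: t=2:+1/34560 = 1/34560
3j²(4 3 5; -4 3 1) = Δ·Π!·Σ² = 1/429  (sign +1)
combine: 4πI² = 693·20/1001·1/429 = 60/1859
take √, sign +1: I = 0.05067935

0.050679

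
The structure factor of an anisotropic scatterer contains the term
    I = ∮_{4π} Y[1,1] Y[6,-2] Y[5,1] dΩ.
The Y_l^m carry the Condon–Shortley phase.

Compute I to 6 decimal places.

0.216205

Rules hold: Σm=0, L=12 even, 5≤5≤7.
N = 3·13·11 = 429
Δ = 2!·0!·10!/13! = 1/858
Racah Σ t=1..1: t=1:−1/14400 = -1/14400
⇒ 3j(1 6 5; 0 0 0)² = 6/143, sgn +1
Racah Σ t=0..0: t=0:+1/34560 = 1/34560
⇒ 3j(1 6 5; 1 -2 1)² = 14/429, sgn +1
4πI² = N·(3j₀)²·(3jₘ)² = 84/143
I = +1·√(0.587413/4π) = 0.21620548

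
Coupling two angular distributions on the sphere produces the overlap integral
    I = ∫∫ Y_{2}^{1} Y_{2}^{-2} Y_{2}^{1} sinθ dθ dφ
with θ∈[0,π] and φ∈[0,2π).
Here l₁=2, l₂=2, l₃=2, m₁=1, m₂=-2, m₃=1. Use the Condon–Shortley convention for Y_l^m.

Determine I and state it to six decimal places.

0.220728

m-sum 0 ✓  L=6 even ✓  0≤2≤4 ✓
Π(2lᵢ+1) = 5×5×5 = 125
triangle coeff Δ(2,2,2) = 1/630
Σ_t [0,2]: t=0:+1/8 t=1:−1/1 t=2:+1/8 = -3/4
(3j)²=2/35 [(2 2 2; 0 0 0)], sign=-1
Σ_t [0,0]: t=0:+1/4 = 1/4
(3j)²=3/35 [(2 2 2; 1 -2 1)], sign=-1
⇒ 4πI² = 30/49
I = (+1)√(30/49/(4π)) = 0.22072812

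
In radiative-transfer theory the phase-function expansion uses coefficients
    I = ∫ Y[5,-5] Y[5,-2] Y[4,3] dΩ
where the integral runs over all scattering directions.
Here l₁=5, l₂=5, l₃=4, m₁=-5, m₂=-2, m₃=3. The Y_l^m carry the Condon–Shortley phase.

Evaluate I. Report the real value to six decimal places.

Σmᵢ = -4 ≠ 0, so the φ-integral vanishes; I = 0

0.000000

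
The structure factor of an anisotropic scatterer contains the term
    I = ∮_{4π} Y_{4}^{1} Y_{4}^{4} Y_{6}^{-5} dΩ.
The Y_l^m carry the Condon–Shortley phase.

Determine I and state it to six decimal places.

0.200167

Rules hold: Σm=0, L=14 even, 0≤6≤8.
N = 9·9·13 = 1053
Δ = 2!·6!·6!/15! = 1/1261260
Racah Σ t=0..2: t=0:+1/4608 t=1:−1/1296 t=2:+1/4608 = -7/20736
⇒ 3j(4 4 6; 0 0 0)² = 20/1287, sgn -1
Racah Σ t=2..2: t=2:+1/172800 = 1/172800
⇒ 3j(4 4 6; 1 4 -5)² = 2/65, sgn -1
4πI² = N·(3j₀)²·(3jₘ)² = 72/143
I = +1·√(0.503497/4π) = 0.20016738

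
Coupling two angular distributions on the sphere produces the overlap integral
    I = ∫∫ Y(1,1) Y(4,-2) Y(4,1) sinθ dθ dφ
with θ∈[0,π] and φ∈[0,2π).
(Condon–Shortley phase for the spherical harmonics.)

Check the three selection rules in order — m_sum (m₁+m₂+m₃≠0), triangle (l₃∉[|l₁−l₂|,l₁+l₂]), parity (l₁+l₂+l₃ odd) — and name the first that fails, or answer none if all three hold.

parity

azimuthal sum: 1 − 2 + 1 = 0  ✓
3 ≤ 4 ≤ 5 (triangle on l)  ✓
L = 1 + 4 + 4 = 9 (odd)  ✗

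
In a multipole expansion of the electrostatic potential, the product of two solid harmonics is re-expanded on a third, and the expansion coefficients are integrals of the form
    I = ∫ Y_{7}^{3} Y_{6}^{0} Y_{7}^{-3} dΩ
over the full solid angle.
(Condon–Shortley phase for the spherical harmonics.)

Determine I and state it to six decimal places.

0.108451

Checks pass: Σm=0; 20 even; l₃=7∈[1,13].
(2·7+1)(2·6+1)(2·7+1) = 2925
Δ: 6! 8! 6! / 21! → 1/2444321880
sum: t=0:+1/2612736000 t=1:−1/20736000 t=2:+1/1658880 t=3:−1/746496 t=4:+1/1658880 t=5:−1/20736000 t=6:+1/2612736000 = -1/4354560
3j²(7 6 7; 0 0 0) = Δ·Π!·Σ² = 1000/138567  (sign +1)
sum: t=0:+1/298598400 t=1:−1/10368000 t=2:+1/3317760 t=3:−1/6531840 t=4:+1/92897280 = 197/2985984000
3j²(7 6 7; 3 0 -3) = Δ·Π!·Σ² = 38809/5542680  (sign +1)
combine: 4πI² = 2925·1000/138567·38809/5542680 = 24255625/164109517
take √, sign +1: I = 0.10845121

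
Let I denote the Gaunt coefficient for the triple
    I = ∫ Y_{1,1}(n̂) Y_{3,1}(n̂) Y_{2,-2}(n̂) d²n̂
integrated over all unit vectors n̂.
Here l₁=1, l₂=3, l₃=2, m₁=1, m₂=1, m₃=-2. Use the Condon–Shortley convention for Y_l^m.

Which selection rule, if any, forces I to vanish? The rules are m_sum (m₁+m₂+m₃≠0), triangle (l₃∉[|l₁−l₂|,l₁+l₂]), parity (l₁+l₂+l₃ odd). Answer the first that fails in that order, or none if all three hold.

azimuthal sum: 1 + 1 − 2 = 0  ✓
2 ≤ 2 ≤ 4 (triangle on l)  ✓
L = 1 + 3 + 2 = 6 (even)  ✓

none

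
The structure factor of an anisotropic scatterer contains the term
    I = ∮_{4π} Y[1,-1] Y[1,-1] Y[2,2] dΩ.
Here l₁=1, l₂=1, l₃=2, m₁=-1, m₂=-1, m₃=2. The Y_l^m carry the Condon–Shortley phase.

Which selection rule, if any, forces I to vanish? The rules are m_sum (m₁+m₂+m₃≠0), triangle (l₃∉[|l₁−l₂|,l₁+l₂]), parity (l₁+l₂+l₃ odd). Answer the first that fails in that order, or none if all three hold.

none

Σmᵢ = 0  ✓
l₃∈[|l₁−l₂|,l₁+l₂]=[0,2], have l₃=2  ✓
Σlᵢ = 4 ⇒ even  ✓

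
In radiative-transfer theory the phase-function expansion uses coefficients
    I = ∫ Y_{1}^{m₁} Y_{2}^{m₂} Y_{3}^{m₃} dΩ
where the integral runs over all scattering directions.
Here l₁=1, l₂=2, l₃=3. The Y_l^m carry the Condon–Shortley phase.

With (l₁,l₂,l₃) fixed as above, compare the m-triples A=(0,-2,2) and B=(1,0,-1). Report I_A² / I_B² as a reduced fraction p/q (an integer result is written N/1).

5/6

Same 1,2,3: normalisation and zero-m 3j drop out of the ratio.
A: Δ: 0! 2! 4! / 7! → 1/105; sum: t=0:+1/24 = 1/24; 3j²(1 2 3; 0 -2 2) = Δ·Π!·Σ² = 1/21  (sign -1)
B: Δ: 0! 2! 4! / 7! → 1/105; sum: t=0:+1/8 = 1/8; 3j²(1 2 3; 1 0 -1) = Δ·Π!·Σ² = 2/35  (sign +1)
I_A²/I_B² = (1/21)/(2/35) = 5/6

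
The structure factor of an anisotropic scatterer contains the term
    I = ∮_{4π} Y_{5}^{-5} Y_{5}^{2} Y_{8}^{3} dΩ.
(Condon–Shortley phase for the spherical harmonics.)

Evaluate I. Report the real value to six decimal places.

m-sum 0 ✓  L=18 even ✓  0≤8≤10 ✓
Π(2lᵢ+1) = 11×11×17 = 2057
triangle coeff Δ(5,5,8) = 1/37413090
Σ_t [0,2]: t=0:+1/1036800 t=1:−1/331776 t=2:+1/1036800 = -1/921600
(3j)²=490/46189 [(5 5 8; 0 0 0)], sign=-1
Σ_t [2,2]: t=2:+1/58060800 = 1/58060800
(3j)²=35/8398 [(5 5 8; -5 2 3)], sign=-1
⇒ 4πI² = 94325/1037153
I = (+1)√(94325/1037153/(4π)) = 0.08507208

0.085072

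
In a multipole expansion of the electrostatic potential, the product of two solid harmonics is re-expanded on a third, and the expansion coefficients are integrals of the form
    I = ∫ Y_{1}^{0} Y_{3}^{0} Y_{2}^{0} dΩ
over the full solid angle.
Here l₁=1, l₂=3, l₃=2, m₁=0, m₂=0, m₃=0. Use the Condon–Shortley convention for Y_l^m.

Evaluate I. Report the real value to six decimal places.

m-sum 0 ✓  L=6 even ✓  2≤2≤4 ✓
Π(2lᵢ+1) = 3×7×5 = 105
triangle coeff Δ(1,3,2) = 1/105
Σ_t [1,1]: t=1:−1/4 = -1/4
(3j)²=3/35 [(1 3 2; 0 0 0)], sign=-1
(m-triple is (0,0,0) — same symbol as above.)
⇒ 4πI² = 27/35
I = (+1)√(27/35/(4π)) = 0.24776670

0.247767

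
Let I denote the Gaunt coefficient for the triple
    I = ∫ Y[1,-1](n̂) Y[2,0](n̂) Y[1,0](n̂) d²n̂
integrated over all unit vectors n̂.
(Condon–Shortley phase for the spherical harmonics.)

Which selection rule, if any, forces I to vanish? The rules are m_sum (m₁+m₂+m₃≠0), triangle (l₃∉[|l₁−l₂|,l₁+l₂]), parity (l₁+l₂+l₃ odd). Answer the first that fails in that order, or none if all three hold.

m_sum

m₁+m₂+m₃ = -1 + 0 + 0 = -1  ✗
triangle: |1−2|=1 ≤ l₃=1 ≤ 1+2=3
parity: l₁+l₂+l₃ = 4 is even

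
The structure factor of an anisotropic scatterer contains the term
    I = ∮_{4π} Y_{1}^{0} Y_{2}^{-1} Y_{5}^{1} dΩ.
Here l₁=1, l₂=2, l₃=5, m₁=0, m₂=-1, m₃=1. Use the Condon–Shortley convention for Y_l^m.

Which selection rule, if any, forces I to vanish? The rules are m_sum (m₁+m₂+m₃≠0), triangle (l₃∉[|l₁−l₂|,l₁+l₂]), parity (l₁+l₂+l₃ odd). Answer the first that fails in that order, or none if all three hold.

m₁+m₂+m₃ = 0 − 1 + 1 = 0  ✓
triangle: |1−2|=1 ≤ l₃=5 ≤ 1+2=3  ✗
parity: l₁+l₂+l₃ = 8 is even

triangle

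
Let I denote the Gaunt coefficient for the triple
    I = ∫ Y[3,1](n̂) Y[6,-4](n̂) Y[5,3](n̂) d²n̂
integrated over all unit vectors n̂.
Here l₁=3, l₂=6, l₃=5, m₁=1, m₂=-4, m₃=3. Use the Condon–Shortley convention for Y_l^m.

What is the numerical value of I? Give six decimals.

Rules hold: Σm=0, L=14 even, 3≤5≤9.
N = 7·13·11 = 1001
Δ = 4!·2!·8!/15! = 1/675675
Racah Σ t=1..3: t=1:−1/8640 t=2:+1/2304 t=3:−1/8640 = 7/34560
⇒ 3j(3 6 5; 0 0 0)² = 7/429, sgn -1
Racah Σ t=0..2: t=0:+1/69120 t=1:−1/30240 t=2:+1/322560 = -1/64512
⇒ 3j(3 6 5; 1 -4 3)² = 10/1001, sgn -1
4πI² = N·(3j₀)²·(3jₘ)² = 70/429
I = +1·√(0.16317/4π) = 0.11395029

0.113950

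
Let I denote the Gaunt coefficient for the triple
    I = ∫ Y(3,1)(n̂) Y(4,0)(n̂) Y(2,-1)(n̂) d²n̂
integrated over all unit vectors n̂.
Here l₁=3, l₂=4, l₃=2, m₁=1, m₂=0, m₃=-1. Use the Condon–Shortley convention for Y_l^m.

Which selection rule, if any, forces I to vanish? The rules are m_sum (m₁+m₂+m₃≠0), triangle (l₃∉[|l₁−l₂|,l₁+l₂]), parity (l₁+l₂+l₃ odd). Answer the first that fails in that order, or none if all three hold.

parity

Σmᵢ = 0  ✓
l₃∈[|l₁−l₂|,l₁+l₂]=[1,7], have l₃=2  ✓
Σlᵢ = 9 ⇒ odd  ✗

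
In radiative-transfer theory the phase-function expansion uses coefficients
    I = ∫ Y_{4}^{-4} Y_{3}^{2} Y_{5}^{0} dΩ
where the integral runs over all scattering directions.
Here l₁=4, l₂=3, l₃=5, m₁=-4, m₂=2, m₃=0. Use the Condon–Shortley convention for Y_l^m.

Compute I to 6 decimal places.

0.000000

Σmᵢ = -2 ≠ 0, so the φ-integral vanishes; I = 0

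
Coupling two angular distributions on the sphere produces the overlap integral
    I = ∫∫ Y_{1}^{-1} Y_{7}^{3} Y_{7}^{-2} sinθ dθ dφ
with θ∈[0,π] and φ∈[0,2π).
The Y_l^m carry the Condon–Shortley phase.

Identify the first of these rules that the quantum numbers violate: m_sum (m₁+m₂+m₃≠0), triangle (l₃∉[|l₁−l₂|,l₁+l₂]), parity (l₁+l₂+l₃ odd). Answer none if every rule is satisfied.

azimuthal sum: -1 + 3 − 2 = 0  ✓
6 ≤ 7 ≤ 8 (triangle on l)  ✓
L = 1 + 7 + 7 = 15 (odd)  ✗

parity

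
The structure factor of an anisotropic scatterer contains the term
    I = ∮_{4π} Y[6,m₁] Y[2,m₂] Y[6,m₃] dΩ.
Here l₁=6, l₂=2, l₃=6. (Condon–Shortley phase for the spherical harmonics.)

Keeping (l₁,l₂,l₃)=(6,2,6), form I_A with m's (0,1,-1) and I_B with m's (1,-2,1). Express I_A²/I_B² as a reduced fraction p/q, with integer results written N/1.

Shared (l₁,l₂,l₃)=(6,2,6): N and (l;000)² cancel in I_A²/I_B².
A: Δ = 2!·10!·2!/15! = 1/90090; Racah Σ t=1..2: t=1:−1/28800 t=2:+1/34560 = -1/172800; ⇒ 3j(6 2 6; 0 1 -1)² = 1/1430, sgn +1
B: Δ = 2!·10!·2!/15! = 1/90090; Racah Σ t=0..0: t=0:+1/57600 = 1/57600; ⇒ 3j(6 2 6; 1 -2 1)² = 21/715, sgn -1
I_A²/I_B² = (1/1430)/(21/715) = 1/42

1/42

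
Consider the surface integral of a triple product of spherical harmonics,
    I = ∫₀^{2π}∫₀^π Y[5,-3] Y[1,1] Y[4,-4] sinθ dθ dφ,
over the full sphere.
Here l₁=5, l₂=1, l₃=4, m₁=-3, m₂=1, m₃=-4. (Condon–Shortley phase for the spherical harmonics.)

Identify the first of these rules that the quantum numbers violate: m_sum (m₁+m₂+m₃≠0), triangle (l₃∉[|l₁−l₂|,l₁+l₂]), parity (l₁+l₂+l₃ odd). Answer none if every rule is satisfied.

m_sum

azimuthal sum: -3 + 1 − 4 = -6  ✗
4 ≤ 4 ≤ 6 (triangle on l)
L = 5 + 1 + 4 = 10 (even)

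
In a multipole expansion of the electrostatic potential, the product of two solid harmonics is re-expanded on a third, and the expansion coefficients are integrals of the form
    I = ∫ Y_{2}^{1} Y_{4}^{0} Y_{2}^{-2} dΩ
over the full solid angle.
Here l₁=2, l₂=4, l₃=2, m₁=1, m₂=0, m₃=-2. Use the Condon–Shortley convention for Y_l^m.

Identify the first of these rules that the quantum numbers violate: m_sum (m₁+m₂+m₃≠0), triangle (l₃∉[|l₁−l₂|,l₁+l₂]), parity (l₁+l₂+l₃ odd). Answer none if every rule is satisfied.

azimuthal sum: 1 + 0 − 2 = -1  ✗
2 ≤ 2 ≤ 6 (triangle on l)
L = 2 + 4 + 2 = 8 (even)

m_sum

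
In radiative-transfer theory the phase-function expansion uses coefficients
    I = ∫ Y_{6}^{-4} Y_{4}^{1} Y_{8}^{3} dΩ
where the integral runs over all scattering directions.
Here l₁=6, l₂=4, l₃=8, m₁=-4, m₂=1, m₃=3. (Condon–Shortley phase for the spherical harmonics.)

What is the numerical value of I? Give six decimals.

Checks pass: Σm=0; 18 even; l₃=8∈[2,10].
(2·6+1)(2·4+1)(2·8+1) = 1989
Δ: 2! 10! 6! / 19! → 1/23279256
sum: t=0:+1/1658880 t=1:−1/518400 t=2:+1/1658880 = -1/1382400
3j²(6 4 8; 0 0 0) = Δ·Π!·Σ² = 504/46189  (sign -1)
sum: t=0:+1/870912000 t=1:−1/17418240 t=2:+1/5806080 = 101/870912000
3j²(6 4 8; -4 1 3) = Δ·Π!·Σ² = 10201/705432  (sign -1)
combine: 4πI² = 1989·504/46189·10201/705432 = 275427/877591
take √, sign +1: I = 0.15803462

0.158035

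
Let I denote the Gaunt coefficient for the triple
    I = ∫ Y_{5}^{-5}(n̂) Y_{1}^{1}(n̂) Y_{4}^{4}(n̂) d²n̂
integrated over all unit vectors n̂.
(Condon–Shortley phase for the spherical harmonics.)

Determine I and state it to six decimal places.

Rules hold: Σm=0, L=10 even, 4≤4≤6.
N = 11·3·9 = 297
Δ = 2!·8!·0!/11! = 1/495
Racah Σ t=1..1: t=1:−1/576 = -1/576
⇒ 3j(5 1 4; 0 0 0)² = 5/99, sgn -1
Racah Σ t=2..2: t=2:+1/80640 = 1/80640
⇒ 3j(5 1 4; -5 1 4)² = 1/11, sgn +1
4πI² = N·(3j₀)²·(3jₘ)² = 15/11
I = -1·√(1.36364/4π) = -0.32941575

-0.329416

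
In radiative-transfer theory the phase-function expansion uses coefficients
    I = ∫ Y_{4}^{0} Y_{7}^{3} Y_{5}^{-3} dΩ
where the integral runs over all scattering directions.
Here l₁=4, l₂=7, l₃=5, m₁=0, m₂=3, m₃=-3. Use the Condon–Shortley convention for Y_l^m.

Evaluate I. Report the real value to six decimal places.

Checks pass: Σm=0; 16 even; l₃=5∈[3,11].
(2·4+1)(2·7+1)(2·5+1) = 1485
Δ: 6! 2! 8! / 17! → 1/6126120
sum: t=2:+1/69120 t=3:−1/20736 t=4:+1/69120 = -1/51840
3j²(4 7 5; 0 0 0) = Δ·Π!·Σ² = 280/21879  (sign +1)
sum: t=2:+1/3870720 t=3:−1/181440 t=4:+1/138240 = 23/11612160
3j²(4 7 5; 0 3 -3) = Δ·Π!·Σ² = 529/204204  (sign +1)
combine: 4πI² = 1485·280/21879·529/204204 = 26450/537251
take √, sign +1: I = 0.06259207

0.062592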